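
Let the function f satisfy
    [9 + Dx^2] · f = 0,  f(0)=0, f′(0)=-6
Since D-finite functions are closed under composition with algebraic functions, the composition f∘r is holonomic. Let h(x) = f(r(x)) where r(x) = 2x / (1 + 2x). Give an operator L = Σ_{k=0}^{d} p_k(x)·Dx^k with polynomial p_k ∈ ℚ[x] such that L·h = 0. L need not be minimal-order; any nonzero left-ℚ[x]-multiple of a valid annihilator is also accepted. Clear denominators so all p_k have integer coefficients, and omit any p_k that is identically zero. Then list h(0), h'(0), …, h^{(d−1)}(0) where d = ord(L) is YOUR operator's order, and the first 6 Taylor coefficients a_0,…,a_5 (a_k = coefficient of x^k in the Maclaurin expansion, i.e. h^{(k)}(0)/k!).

L = 36 + (4 + 24·x + 48·x^2 + 32·x^3)·Dx + (1 + 8·x + 24·x^2 + 32·x^3 + 16·x^4)·Dx^2  (order 2).
h: a_k = 0, -12, 24, 24, -336, 7032/5, …
ICs: h(0) = 0, h′(0) = -12.

f: a_k = 0, -6, 0, 9, 0, -81/20, …
h₀=f(r): pull back L_f along r ⇒ L₀.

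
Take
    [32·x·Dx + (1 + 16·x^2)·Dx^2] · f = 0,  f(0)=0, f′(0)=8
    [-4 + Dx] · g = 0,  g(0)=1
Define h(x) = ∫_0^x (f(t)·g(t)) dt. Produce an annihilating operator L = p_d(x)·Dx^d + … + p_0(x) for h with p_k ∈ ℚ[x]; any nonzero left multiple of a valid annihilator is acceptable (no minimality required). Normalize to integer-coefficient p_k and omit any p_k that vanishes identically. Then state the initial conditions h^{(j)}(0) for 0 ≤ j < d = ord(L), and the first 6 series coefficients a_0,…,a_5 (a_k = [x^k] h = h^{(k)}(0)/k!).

f: a_k = 0, 8, 0, -128/3, 0, 2048/5, …
g: a_k = 1, 4, 8, 32/3, 32/3, 128/15, …
h₀=f·g: eliminate ⇒ L₀, order ≤ 2·1.
∫: right-multiply L₀ by Dx.
L = (16 - 128·x + 256·x^2)·Dx + (-8 + 32·x - 128·x^2)·Dx^2 + (1 + 16·x^2)·Dx^3  (order 3).
h: a_k = 0, 0, 4, 32/3, 16/3, -256/15, …
ICs: h(0) = 0, h′(0) = 0, h′′(0) = 8.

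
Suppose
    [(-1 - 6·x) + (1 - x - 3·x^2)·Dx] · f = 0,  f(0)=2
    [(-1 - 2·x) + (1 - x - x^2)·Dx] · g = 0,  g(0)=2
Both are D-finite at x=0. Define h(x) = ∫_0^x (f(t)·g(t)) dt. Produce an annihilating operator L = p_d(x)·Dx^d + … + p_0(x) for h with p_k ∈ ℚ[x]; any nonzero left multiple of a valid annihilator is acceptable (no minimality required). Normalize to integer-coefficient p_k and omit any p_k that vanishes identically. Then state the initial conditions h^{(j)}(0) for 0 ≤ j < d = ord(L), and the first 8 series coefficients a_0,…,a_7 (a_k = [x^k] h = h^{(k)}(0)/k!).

f: a_k = 2, 2, 8, 14, 38, 80, 194, 434, …
g: a_k = 2, 2, 4, 6, 10, 16, 26, 42, …
L₀ := L_f ⊗_s L_g (sym. prod.), ord ≤ 1.
h=∫h₀ ⇒ L = L₀·Dx.
L = (-2 - 6·x + 12·x^2 + 12·x^3)·Dx + (1 - 2·x - 3·x^2 + 4·x^3 + 3·x^4)·Dx^2  (order 2).
h: a_k = 0, 4, 4, 28/3, 16, 168/5, 196/3, 948/7, …
ICs: h(0) = 0, h′(0) = 4.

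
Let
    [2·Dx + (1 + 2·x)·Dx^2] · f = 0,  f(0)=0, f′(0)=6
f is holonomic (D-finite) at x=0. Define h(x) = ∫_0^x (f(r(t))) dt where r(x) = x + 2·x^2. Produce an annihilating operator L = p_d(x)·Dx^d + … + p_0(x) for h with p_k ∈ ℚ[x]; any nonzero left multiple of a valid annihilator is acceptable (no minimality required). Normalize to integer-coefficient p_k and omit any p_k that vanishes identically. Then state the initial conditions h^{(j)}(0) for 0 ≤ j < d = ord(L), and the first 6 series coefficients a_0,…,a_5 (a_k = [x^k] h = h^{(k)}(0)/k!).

L = (-2 + 8·x + 16·x^2)·Dx^2 + (1 + 6·x + 12·x^2 + 16·x^3)·Dx^3  (order 3).
h: a_k = 0, 0, 3, 2, -4, 12/5, …
ICs: h(0) = 0, h′(0) = 0, h′′(0) = 6.

f: a_k = 0, 6, -6, 8, -12, 96/5, …
Substitute x→r, Dx→(1/r')Dx; clear ⇒ L₀.
Integrate: L := L₀·Dx.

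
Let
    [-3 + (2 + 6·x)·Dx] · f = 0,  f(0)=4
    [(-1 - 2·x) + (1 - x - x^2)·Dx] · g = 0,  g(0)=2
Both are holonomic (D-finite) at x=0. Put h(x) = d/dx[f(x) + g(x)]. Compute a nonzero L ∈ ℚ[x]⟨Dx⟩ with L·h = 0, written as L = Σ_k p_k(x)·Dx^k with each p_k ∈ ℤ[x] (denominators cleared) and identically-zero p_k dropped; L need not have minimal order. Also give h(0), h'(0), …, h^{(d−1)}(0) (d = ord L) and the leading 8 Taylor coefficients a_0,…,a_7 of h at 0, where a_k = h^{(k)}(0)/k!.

L = (-216 - 666·x - 972·x^2 - 468·x^3 - 270·x^4) + (-45 - 624·x - 2079·x^2 - 2688·x^3 - 1737·x^4 - 810·x^5)·Dx + (22 + 122·x + 146·x^2 - 162·x^3 - 426·x^4 - 474·x^5 - 180·x^6)·Dx^2  (order 2).
h: a_k = 8, -1, 153/4, -85/8, 13625/64, -25959/128, 655725/512, -2257613/1024, …
ICs: h(0) = 8, h′(0) = -1.

f: a_k = 4, 6, -9/2, 27/4, -405/32, 1701/64, -15309/256, 72171/512, …
g: a_k = 2, 2, 4, 6, 10, 16, 26, 42, …
Sum ⇒ L₀ = lclm(L_f,L_g) in ℚ(x)⟨Dx⟩.
Differentiate: ansatz ord ≤ ord L₀ ⇒ L.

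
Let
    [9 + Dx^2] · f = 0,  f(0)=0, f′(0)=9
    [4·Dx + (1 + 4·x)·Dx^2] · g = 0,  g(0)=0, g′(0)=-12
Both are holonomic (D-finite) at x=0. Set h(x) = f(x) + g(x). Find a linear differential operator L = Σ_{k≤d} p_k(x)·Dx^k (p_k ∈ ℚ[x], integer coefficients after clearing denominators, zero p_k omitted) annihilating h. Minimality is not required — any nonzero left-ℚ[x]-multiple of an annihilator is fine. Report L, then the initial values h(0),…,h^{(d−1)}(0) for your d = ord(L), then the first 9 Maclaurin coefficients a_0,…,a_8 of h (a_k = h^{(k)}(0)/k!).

f: a_k = 0, 9, 0, -27/2, 0, 243/40, 0, -729/560, 0, …
g: a_k = 0, -12, 24, -64, 192, -3072/5, 2048, -49152/7, 24576, …
L₀ := lclm(L_f,L_g); ord L₀ ≤ 2+2.
L = (3780 + 2592·x + 5184·x^2)·Dx + (369 + 2124·x + 3888·x^2 + 5184·x^3)·Dx^2 + (420 + 288·x + 576·x^2)·Dx^3 + (41 + 236·x + 432·x^2 + 576·x^3)·Dx^4  (order 4).
h: a_k = 0, -3, 24, -155/2, 192, -24333/40, 2048, -3932889/560, 24576, …
ICs: h(0) = 0, h′(0) = -3, h′′(0) = 48, h′′′(0) = -465.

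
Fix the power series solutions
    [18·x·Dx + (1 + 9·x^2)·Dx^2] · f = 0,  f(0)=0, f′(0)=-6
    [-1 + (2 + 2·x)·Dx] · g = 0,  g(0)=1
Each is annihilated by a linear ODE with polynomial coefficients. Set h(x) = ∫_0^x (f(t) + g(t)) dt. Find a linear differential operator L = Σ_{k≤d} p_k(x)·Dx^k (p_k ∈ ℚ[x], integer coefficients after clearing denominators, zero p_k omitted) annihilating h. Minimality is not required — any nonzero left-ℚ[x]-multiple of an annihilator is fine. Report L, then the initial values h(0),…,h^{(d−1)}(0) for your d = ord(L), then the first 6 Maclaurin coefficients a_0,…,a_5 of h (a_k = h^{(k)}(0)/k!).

f: a_k = 0, -6, 0, 18, 0, -486/5, …
g: a_k = 1, 1/2, -1/8, 1/16, -5/128, 7/256, …
Sum ⇒ L₀ = lclm(L_f,L_g) in ℚ(x)⟨Dx⟩.
Integrate: L := L₀·Dx.
L = (-36 - 90·x + 972·x^2 + 486·x^3)·Dx^2 + (-75 - 144·x + 1818·x^2 + 3888·x^3 + 1701·x^4)·Dx^3 + (-2 + 70·x + 108·x^2 + 684·x^3 + 1134·x^4 + 486·x^5)·Dx^4  (order 4).
h: a_k = 0, 1, -11/4, -1/24, 289/64, -1/128, …
ICs: h(0) = 0, h′(0) = 1, h′′(0) = -11/2, h′′′(0) = -1/4.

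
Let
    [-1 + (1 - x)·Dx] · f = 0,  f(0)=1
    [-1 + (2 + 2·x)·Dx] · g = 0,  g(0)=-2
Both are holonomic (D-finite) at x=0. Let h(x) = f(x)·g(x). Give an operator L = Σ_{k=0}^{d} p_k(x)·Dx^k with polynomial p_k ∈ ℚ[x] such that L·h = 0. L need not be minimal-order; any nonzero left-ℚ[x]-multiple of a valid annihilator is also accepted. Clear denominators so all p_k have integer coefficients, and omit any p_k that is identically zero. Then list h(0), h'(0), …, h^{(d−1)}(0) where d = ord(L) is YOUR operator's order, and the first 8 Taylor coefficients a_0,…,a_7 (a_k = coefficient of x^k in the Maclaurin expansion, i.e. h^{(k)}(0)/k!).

f: a_k = 1, 1, 1, 1, 1, 1, 1, 1, …
g: a_k = -2, -1, 1/4, -1/8, 5/64, -7/128, 21/512, -33/1024, …
h₀=f·g: eliminate ⇒ L₀, order ≤ 1·1.
L = (3 + x) + (-2 + 2·x^2)·Dx  (order 1).
h: a_k = -2, -3, -11/4, -23/8, -179/64, -365/128, -1439/512, -2911/1024, …
ICs: h(0) = -2.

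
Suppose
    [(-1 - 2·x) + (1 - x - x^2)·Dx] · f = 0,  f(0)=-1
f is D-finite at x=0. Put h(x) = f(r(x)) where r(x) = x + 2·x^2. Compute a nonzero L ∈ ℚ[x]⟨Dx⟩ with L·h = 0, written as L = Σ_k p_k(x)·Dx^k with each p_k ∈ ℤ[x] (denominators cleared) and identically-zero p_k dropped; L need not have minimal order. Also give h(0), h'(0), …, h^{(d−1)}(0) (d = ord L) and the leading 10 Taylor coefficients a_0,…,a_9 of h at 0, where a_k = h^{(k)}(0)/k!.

L = (1 + 6·x + 12·x^2 + 16·x^3) + (-1 + x + 3·x^2 + 4·x^3 + 4·x^4)·Dx  (order 1).
h: a_k = -1, -1, -4, -11, -31, -84, -237, -657, -1828, -5083, …
ICs: h(0) = -1.

f: a_k = -1, -1, -2, -3, -5, -8, -13, -21, -34, -55, …
h₀=f(r): pull back L_f along r ⇒ L₀.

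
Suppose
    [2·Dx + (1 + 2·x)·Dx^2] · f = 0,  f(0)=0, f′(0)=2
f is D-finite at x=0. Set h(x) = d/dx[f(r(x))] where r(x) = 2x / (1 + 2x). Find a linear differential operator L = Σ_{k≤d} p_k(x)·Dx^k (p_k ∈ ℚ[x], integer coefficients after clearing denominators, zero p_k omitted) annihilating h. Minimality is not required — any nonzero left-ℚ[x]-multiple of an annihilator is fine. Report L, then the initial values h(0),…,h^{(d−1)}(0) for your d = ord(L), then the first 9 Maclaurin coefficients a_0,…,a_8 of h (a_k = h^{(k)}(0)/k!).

f: a_k = 0, 2, -2, 8/3, -4, 32/5, -32/3, 128/7, -32, …
h₀=f(r): pull back L_f along r ⇒ L₀.
Differentiate: ansatz ord ≤ ord L₀ ⇒ L.
L = (8 + 24·x) + (1 + 8·x + 12·x^2)·Dx  (order 1).
h: a_k = 4, -32, 208, -1280, 7744, -46592, 279808, -1679360, 10077184, …
ICs: h(0) = 4.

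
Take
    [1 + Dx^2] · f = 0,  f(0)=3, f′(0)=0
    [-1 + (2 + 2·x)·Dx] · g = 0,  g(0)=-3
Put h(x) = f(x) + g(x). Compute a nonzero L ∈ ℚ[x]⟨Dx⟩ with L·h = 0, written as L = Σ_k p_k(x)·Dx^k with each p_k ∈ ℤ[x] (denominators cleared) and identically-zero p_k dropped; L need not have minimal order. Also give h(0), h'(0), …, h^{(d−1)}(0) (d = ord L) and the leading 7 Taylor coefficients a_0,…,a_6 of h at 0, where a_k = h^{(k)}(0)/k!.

f: a_k = 3, 0, -3/2, 0, 1/8, 0, -1/240, …
g: a_k = -3, -3/2, 3/8, -3/16, 15/128, -21/256, 63/1024, …
h₀=f+g: left-lcm gives L₀, ord ≤ 3.
L = (-7 - 8·x - 4·x^2) + (6 + 22·x + 24·x^2 + 8·x^3)·Dx + (-7 - 8·x - 4·x^2)·Dx^2 + (6 + 22·x + 24·x^2 + 8·x^3)·Dx^3  (order 3).
h: a_k = 0, -3/2, -9/8, -3/16, 31/128, -21/256, 881/15360, …
ICs: h(0) = 0, h′(0) = -3/2, h′′(0) = -9/4.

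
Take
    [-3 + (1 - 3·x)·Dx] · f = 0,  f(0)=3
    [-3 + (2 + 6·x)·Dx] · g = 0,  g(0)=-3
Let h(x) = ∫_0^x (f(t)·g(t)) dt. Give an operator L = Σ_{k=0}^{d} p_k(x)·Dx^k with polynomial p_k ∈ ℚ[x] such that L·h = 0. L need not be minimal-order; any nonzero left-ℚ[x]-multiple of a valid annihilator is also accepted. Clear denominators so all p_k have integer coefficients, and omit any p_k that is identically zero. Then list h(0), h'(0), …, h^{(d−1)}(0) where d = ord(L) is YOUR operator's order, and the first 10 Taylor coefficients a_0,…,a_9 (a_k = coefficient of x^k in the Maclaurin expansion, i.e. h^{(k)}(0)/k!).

L = (9 + 9·x)·Dx + (-2 + 18·x^2)·Dx^2  (order 2).
h: a_k = 0, -9, -81/4, -297/8, -5589/64, -130491/640, -266085/512, -9441279/7168, -57297213/16384, -302770467/32768, …
ICs: h(0) = 0, h′(0) = -9.

f: a_k = 3, 9, 27, 81, 243, 729, 2187, 6561, 19683, 59049, …
g: a_k = -3, -9/2, 27/8, -81/16, 1215/128, -5103/256, 45927/1024, -216513/2048, 8444007/32768, -42220035/65536, …
Sym-product of L_f,L_g gives L₀ (≤ ord 1).
∫: right-multiply L₀ by Dx.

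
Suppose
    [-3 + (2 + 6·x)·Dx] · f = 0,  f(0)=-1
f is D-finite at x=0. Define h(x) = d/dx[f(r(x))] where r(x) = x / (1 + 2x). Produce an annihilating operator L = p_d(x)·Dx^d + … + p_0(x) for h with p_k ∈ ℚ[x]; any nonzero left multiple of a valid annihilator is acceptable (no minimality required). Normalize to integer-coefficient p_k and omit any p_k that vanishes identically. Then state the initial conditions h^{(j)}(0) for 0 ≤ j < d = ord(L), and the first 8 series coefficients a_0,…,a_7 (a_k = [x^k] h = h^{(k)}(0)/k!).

L = (-11 - 40·x) + (-2 - 14·x - 20·x^2)·Dx  (order 1).
h: a_k = -3/2, 33/4, -585/16, 4965/32, -169545/256, 1477503/512, -26328981/2048, 239121645/4096, …
ICs: h(0) = -3/2.

f: a_k = -1, -3/2, 9/8, -27/16, 405/128, -1701/256, 15309/1024, -72171/2048, …
Substitute x→r, Dx→(1/r')Dx; clear ⇒ L₀.
Derive L from L₀ (diff closure).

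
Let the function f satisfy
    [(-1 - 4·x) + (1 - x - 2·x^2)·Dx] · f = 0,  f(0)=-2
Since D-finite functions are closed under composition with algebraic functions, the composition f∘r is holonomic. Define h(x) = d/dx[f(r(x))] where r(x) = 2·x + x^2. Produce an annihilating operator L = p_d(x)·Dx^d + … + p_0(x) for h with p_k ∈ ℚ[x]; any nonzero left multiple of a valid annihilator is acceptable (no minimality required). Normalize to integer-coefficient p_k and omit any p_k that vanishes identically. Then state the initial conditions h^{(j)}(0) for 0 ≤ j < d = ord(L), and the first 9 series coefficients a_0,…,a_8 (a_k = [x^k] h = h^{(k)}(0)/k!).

L = (13 + 52·x + 186·x^2 + 160·x^3 + 40·x^4) + (-1 - 5·x + 26·x^2 + 62·x^3 + 40·x^4 + 8·x^5)·Dx  (order 1).
h: a_k = -4, -52, -312, -1912, -10540, -56412, -292656, -1488432, -7450308, …
ICs: h(0) = -4.

f: a_k = -2, -2, -6, -10, -22, -42, -86, -170, -342, …
h₀=f(r): pull back L_f along r ⇒ L₀.
h=h₀': d/dx-closure on L₀ ⇒ L.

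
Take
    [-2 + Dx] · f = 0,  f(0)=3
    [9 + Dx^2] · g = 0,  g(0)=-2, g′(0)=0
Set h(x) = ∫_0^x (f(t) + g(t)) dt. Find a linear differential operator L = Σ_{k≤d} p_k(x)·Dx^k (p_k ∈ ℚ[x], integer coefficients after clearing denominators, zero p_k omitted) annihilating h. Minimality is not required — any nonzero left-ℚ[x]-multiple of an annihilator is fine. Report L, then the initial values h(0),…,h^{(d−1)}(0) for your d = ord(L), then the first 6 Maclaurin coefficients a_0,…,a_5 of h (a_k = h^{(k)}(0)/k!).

f: a_k = 3, 6, 6, 4, 2, 4/5, …
g: a_k = -2, 0, 9, 0, -27/4, 0, …
L₀ := lclm(L_f,L_g); ord L₀ ≤ 1+2.
h=∫₀ˣh₀: take L = L₀·Dx.
L = -18·Dx + 9·Dx^2 - 2·Dx^3 + Dx^4  (order 4).
h: a_k = 0, 1, 3, 5, 1, -19/20, …
ICs: h(0) = 0, h′(0) = 1, h′′(0) = 6, h′′′(0) = 30.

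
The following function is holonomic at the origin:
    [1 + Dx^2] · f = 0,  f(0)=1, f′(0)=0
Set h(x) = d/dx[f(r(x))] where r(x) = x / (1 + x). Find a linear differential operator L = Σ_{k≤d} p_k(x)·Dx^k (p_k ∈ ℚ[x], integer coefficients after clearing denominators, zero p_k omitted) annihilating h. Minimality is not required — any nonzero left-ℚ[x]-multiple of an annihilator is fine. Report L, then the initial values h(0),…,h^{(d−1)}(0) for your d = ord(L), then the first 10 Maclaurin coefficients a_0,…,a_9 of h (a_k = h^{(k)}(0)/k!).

f: a_k = 1, 0, -1/2, 0, 1/24, 0, -1/720, 0, 1/40320, 0, …
Substitute x→r, Dx→(1/r')Dx; clear ⇒ L₀.
h=h₀': d/dx-closure on L₀ ⇒ L.
L = (7 + 12·x + 6·x^2) + (6 + 18·x + 18·x^2 + 6·x^3)·Dx + (1 + 4·x + 6·x^2 + 4·x^3 + x^4)·Dx^2  (order 2).
h: a_k = 0, -1, 3, -35/6, 55/6, -1501/120, 609/40, -16699/1008, 8791/560, -4260601/362880, …
ICs: h(0) = 0, h′(0) = -1.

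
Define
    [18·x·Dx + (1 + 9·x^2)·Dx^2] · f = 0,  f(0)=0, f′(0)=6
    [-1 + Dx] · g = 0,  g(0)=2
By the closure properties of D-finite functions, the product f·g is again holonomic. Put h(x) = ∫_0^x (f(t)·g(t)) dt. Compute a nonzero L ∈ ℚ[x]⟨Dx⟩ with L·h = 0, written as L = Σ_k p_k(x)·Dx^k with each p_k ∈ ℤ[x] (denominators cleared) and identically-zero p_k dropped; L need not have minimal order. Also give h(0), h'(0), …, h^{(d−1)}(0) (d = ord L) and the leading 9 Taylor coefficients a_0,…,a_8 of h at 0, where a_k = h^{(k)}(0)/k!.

f: a_k = 0, 6, 0, -18, 0, 486/5, 0, -4374/7, 0, …
g: a_k = 2, 2, 1, 1/3, 1/12, 1/60, 1/360, 1/2520, 1/20160, …
f·g: L₀ = L_f ⊗_s L_g, ord ≤ 2·1.
h=∫h₀ ⇒ L = L₀·Dx.
L = (1 - 18·x + 9·x^2)·Dx + (-2 + 18·x - 18·x^2)·Dx^2 + (1 + 9·x^2)·Dx^3  (order 3).
h: a_k = 0, 0, 6, 4, -15/2, -34/5, 1769/60, 377/14, -484679/3360, …
ICs: h(0) = 0, h′(0) = 0, h′′(0) = 12.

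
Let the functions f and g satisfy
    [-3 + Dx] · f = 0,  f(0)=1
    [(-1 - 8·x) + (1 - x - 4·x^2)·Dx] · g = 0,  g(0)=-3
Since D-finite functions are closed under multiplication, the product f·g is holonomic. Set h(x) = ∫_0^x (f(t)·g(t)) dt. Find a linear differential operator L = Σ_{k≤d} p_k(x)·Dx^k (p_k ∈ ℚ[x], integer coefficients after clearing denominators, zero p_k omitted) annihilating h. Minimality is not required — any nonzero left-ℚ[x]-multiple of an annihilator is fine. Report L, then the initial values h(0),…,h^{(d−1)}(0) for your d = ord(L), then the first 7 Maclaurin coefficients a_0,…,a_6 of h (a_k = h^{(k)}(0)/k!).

L = (4 + 5·x - 12·x^2)·Dx + (-1 + x + 4·x^2)·Dx^2  (order 2).
h: a_k = 0, -3, -6, -25/2, -99/4, -2073/40, -551/5, …
ICs: h(0) = 0, h′(0) = -3.

f: a_k = 1, 3, 9/2, 9/2, 27/8, 81/40, 81/80, …
g: a_k = -3, -3, -15, -27, -87, -195, -543, …
h₀=f·g: eliminate ⇒ L₀, order ≤ 1·1.
h=∫₀ˣh₀: take L = L₀·Dx.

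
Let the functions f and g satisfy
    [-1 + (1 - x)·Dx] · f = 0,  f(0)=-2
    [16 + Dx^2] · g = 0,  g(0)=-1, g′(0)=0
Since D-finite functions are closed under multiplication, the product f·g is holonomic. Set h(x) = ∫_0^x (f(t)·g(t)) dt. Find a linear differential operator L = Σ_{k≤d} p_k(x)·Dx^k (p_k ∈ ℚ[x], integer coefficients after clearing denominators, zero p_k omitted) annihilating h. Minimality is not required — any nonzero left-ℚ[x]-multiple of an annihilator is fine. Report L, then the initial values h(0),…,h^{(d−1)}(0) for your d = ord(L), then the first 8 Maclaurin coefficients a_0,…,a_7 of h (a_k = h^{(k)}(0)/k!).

L = (-16 + 16·x)·Dx + 2·Dx^2 + (-1 + x)·Dx^3  (order 3).
h: a_k = 0, 2, 1, -14/3, -7/2, 22/15, 11/9, -26/45, …
ICs: h(0) = 0, h′(0) = 2, h′′(0) = 2.

f: a_k = -2, -2, -2, -2, -2, -2, -2, -2, …
g: a_k = -1, 0, 8, 0, -32/3, 0, 256/45, 0, …
L₀ := L_f ⊗_s L_g (sym. prod.), ord ≤ 2.
h=∫h₀ ⇒ L = L₀·Dx.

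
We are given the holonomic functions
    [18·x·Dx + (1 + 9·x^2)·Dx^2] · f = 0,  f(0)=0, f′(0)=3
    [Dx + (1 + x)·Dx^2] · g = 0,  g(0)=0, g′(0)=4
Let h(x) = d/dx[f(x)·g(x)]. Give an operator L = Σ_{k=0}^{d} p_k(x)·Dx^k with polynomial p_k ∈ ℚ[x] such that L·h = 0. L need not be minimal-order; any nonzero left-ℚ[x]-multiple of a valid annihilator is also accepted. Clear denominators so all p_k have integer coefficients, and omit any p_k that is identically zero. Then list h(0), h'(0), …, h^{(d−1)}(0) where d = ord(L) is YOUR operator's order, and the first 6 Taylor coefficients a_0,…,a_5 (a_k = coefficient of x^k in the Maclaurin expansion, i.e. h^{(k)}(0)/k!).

L = (1368 + 2700·x + 37584·x^2 + 95580·x^3 + 87480·x^4 + 37908·x^5 + 26244·x^7) + (1298 + 9180·x + 54612·x^2 + 194724·x^3 + 324000·x^4 + 271188·x^5 + 102060·x^6 + 78732·x^7 + 91854·x^8)·Dx + (76 + 2848·x + 12096·x^2 + 43992·x^3 + 117288·x^4 + 173016·x^5 + 139968·x^6 + 75816·x^7 + 78732·x^8 + 52488·x^9)·Dx^2 + (37 + 146·x + 901·x^2 + 2808·x^3 + 7362·x^4 + 15228·x^5 + 21546·x^6 + 17496·x^7 + 12393·x^8 + 13122·x^9 + 6561·x^10)·Dx^3  (order 3).
h: a_k = 0, 24, -18, -128, 75, 5544/5, …
ICs: h(0) = 0, h′(0) = 24, h′′(0) = -36.

f: a_k = 0, 3, 0, -9, 0, 243/5, …
g: a_k = 0, 4, -2, 4/3, -1, 4/5, …
h₀=f·g: eliminate ⇒ L₀, order ≤ 2·2.
h₀' ⇒ L via d/dx closure of L₀.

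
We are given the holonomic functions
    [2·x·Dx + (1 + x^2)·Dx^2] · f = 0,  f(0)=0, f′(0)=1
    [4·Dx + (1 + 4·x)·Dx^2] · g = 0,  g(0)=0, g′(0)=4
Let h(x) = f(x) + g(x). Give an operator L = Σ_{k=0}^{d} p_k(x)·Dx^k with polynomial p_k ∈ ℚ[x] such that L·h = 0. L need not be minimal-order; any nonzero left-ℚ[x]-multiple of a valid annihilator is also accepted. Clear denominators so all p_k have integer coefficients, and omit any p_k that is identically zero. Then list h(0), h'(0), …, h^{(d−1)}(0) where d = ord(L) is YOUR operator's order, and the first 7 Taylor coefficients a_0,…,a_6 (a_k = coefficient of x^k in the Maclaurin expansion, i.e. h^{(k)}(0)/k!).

f: a_k = 0, 1, 0, -1/3, 0, 1/5, 0, …
g: a_k = 0, 4, -8, 64/3, -64, 1024/5, -2048/3, …
Sum ⇒ L₀ = lclm(L_f,L_g) in ℚ(x)⟨Dx⟩.
L = (-4 - 48·x + 12·x^2 + 16·x^3)·Dx + (-17 - 8·x - 45·x^2 + 24·x^3 + 32·x^4)·Dx^2 + (-2 - 7·x + 4·x^2 + x^3 + 6·x^4 + 8·x^5)·Dx^3  (order 3).
h: a_k = 0, 5, -8, 21, -64, 205, -2048/3, …
ICs: h(0) = 0, h′(0) = 5, h′′(0) = -16.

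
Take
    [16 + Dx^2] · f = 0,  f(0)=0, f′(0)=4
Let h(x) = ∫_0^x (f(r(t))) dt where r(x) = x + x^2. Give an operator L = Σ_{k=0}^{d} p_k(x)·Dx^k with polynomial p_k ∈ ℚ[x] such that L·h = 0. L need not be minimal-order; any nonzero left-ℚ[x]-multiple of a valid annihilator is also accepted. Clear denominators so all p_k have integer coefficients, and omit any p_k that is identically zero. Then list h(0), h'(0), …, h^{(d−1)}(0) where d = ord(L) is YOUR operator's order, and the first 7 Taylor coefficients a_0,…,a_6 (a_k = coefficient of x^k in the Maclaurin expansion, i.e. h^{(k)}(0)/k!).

f: a_k = 0, 4, 0, -32/3, 0, 128/15, 0, …
h₀=f(r): pull back L_f along r ⇒ L₀.
∫: right-multiply L₀ by Dx.
L = (16 + 96·x + 192·x^2 + 128·x^3)·Dx - 2·Dx^2 + (1 + 2·x)·Dx^3  (order 3).
h: a_k = 0, 0, 2, 4/3, -8/3, -32/5, -176/45, …
ICs: h(0) = 0, h′(0) = 0, h′′(0) = 4.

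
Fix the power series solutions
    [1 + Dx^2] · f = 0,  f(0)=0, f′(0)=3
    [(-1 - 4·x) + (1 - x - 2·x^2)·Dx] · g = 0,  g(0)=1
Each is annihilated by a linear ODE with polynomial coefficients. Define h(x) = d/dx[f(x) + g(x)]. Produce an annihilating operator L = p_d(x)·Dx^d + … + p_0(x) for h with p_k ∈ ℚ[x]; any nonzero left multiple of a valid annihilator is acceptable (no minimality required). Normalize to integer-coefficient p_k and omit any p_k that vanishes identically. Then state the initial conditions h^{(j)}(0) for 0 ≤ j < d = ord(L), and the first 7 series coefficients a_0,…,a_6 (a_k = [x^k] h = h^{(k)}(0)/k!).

L = (270 + 1200·x + 2862·x^2 + 1860·x^3 + 1920·x^4 + 144·x^5 + 96·x^6) + (-31 - 115·x + 75·x^2 + 241·x^3 + 430·x^4 + 372·x^5 + 56·x^6 + 32·x^7)·Dx + (270 + 1200·x + 2862·x^2 + 1860·x^3 + 1920·x^4 + 144·x^5 + 96·x^6)·Dx^2 + (-31 - 115·x + 75·x^2 + 241·x^3 + 430·x^4 + 372·x^5 + 56·x^6 + 32·x^7)·Dx^3  (order 3).
h: a_k = 4, 6, 27/2, 44, 841/8, 258, 142799/240, …
ICs: h(0) = 4, h′(0) = 6, h′′(0) = 27.

f: a_k = 0, 3, 0, -1/2, 0, 1/40, 0, …
g: a_k = 1, 1, 3, 5, 11, 21, 43, …
h₀=f+g: left-lcm gives L₀, ord ≤ 3.
h=h₀': d/dx-closure on L₀ ⇒ L.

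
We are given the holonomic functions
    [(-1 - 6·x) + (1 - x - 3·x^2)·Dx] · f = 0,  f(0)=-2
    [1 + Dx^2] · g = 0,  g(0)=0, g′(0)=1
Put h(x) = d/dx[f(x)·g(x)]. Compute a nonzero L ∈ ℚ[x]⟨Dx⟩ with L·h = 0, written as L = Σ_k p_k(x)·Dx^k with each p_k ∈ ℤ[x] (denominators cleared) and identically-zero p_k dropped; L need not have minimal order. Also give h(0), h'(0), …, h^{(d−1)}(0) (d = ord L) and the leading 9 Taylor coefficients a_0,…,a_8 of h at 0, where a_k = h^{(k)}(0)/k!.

f: a_k = -2, -2, -8, -14, -38, -80, -194, -434, -1016, …
g: a_k = 0, 1, 0, -1/6, 0, 1/120, 0, -1/5040, 0, …
f·g: L₀ = L_f ⊗_s L_g, ord ≤ 1·2.
h₀' ⇒ L via d/dx closure of L₀.
L = (83 - 2·x - 5·x^2 + 6·x^3 + 9·x^4) + (16 + 98·x + 18·x^2 + 36·x^3)·Dx + (-5 + 4·x + 13·x^2 + 6·x^3 + 9·x^4)·Dx^2  (order 2).
h: a_k = -2, -4, -23, -164/3, -2201/12, -4661/10, -473087/360, -1060373/315, -25504807/2880, …
ICs: h(0) = -2, h′(0) = -4.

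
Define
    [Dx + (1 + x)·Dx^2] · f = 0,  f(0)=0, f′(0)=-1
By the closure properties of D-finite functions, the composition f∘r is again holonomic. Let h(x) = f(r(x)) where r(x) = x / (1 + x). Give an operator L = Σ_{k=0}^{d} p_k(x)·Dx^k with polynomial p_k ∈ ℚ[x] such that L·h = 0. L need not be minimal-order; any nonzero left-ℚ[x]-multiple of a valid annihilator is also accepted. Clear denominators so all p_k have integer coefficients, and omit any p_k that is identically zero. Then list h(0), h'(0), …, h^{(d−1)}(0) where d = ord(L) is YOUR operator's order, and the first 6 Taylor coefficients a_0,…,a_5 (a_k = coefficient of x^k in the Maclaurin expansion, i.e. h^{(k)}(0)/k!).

f: a_k = 0, -1, 1/2, -1/3, 1/4, -1/5, …
f∘r: x↦r, Dx↦Dx/r' in L_f ⇒ L₀.
L = (3 + 4·x)·Dx + (1 + 3·x + 2·x^2)·Dx^2  (order 2).
h: a_k = 0, -1, 3/2, -7/3, 15/4, -31/5, …
ICs: h(0) = 0, h′(0) = -1.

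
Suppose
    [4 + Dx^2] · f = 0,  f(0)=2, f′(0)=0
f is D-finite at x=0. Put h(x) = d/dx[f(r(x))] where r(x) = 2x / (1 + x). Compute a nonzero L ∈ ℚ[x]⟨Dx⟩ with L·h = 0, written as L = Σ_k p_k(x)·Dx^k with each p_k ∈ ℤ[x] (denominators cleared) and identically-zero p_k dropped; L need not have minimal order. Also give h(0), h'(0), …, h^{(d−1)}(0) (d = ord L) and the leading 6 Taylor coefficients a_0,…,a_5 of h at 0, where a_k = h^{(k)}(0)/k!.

f: a_k = 2, 0, -4, 0, 4/3, 0, …
Substitute x→r, Dx→(1/r')Dx; clear ⇒ L₀.
Differentiate: ansatz ord ≤ ord L₀ ⇒ L.
L = (22 + 12·x + 6·x^2) + (6 + 18·x + 18·x^2 + 6·x^3)·Dx + (1 + 4·x + 6·x^2 + 4·x^3 + x^4)·Dx^2  (order 2).
h: a_k = 0, -32, 96, -320/3, -320/3, 10976/15, …
ICs: h(0) = 0, h′(0) = -32.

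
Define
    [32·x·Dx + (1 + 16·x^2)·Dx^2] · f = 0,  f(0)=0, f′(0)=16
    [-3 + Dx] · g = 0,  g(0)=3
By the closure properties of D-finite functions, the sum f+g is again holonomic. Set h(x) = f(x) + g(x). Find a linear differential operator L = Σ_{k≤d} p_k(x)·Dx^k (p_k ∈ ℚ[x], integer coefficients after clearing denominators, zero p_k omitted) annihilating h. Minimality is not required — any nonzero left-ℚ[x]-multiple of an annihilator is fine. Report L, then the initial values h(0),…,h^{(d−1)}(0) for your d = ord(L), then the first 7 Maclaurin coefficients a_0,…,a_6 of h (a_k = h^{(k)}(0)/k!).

f: a_k = 0, 16, 0, -256/3, 0, 4096/5, 0, …
g: a_k = 3, 9, 27/2, 27/2, 81/8, 243/40, 243/80, …
L₀ := lclm(L_f,L_g); ord L₀ ≤ 2+1.
L = (96 - 288·x - 4608·x^2 - 4608·x^3)·Dx + (-41 + 1248·x^2 - 2304·x^4)·Dx^2 + (3 + 32·x + 96·x^2 + 512·x^3 + 768·x^4)·Dx^3  (order 3).
h: a_k = 3, 25, 27/2, -431/6, 81/8, 33011/40, 243/80, …
ICs: h(0) = 3, h′(0) = 25, h′′(0) = 27.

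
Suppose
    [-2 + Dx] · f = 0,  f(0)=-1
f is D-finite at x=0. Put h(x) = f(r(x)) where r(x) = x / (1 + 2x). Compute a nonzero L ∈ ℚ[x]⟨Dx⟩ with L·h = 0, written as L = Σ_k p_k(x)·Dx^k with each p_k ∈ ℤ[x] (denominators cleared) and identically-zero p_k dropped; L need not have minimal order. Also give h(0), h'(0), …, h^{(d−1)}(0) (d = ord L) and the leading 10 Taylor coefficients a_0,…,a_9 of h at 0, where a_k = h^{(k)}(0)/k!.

f: a_k = -1, -2, -2, -4/3, -2/3, -4/15, -4/45, -8/315, -2/315, -4/2835, …
f∘r: x↦r, Dx↦Dx/r' in L_f ⇒ L₀.
L = -2 + (1 + 4·x + 4·x^2)·Dx  (order 1).
h: a_k = -1, -2, 2, -4/3, -2/3, 76/15, -604/45, 8728/315, -15682/315, 226076/2835, …
ICs: h(0) = -1.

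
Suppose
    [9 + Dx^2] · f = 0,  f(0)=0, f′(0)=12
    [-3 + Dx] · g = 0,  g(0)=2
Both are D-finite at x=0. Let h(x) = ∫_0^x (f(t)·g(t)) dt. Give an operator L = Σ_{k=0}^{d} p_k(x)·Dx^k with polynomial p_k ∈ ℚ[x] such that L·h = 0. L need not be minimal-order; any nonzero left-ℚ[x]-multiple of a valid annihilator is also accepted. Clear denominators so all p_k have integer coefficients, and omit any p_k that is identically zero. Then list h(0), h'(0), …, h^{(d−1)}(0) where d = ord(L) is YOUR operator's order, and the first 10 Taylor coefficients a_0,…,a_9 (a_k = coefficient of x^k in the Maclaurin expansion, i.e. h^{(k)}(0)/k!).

L = 18·Dx - 6·Dx^2 + Dx^3  (order 3).
h: a_k = 0, 0, 12, 24, 18, 0, -54/5, -324/35, -243/70, 0, …
ICs: h(0) = 0, h′(0) = 0, h′′(0) = 24.

f: a_k = 0, 12, 0, -18, 0, 81/10, 0, -243/140, 0, 243/1120, …
g: a_k = 2, 6, 9, 9, 27/4, 81/20, 81/40, 243/280, 729/2240, 243/2240, …
Product ⇒ symmetric product L₀, ord ≤ 2.
∫: right-multiply L₀ by Dx.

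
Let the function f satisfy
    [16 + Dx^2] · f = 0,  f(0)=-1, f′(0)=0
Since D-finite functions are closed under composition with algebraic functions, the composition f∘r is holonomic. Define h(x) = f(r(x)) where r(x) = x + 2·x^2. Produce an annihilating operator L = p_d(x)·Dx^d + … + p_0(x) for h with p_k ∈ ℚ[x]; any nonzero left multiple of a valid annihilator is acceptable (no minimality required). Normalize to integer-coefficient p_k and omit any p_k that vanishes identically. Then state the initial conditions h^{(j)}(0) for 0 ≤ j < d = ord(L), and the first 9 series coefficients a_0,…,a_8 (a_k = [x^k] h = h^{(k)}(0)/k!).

f: a_k = -1, 0, 8, 0, -32/3, 0, 256/45, 0, -512/315, …
Change of var in L_f (x↦r) gives L₀.
L = (16 + 192·x + 768·x^2 + 1024·x^3) - 4·Dx + (1 + 4·x)·Dx^2  (order 2).
h: a_k = -1, 0, 8, 32, 64/3, -256/3, -11264/45, -4096/15, 53248/315, …
ICs: h(0) = -1, h′(0) = 0.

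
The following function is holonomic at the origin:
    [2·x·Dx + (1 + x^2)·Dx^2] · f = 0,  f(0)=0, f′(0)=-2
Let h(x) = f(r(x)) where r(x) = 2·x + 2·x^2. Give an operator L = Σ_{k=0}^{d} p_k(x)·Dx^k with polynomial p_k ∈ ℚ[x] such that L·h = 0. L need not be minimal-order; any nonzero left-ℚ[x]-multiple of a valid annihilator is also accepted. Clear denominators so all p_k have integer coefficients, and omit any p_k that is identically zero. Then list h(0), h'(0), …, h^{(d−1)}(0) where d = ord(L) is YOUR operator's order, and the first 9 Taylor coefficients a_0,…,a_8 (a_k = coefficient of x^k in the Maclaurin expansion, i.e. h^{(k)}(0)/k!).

L = (-2 + 8·x + 32·x^2 + 48·x^3 + 24·x^4)·Dx + (1 + 2·x + 4·x^2 + 16·x^3 + 20·x^4 + 8·x^5)·Dx^2  (order 2).
h: a_k = 0, -4, -4, 16/3, 16, 16/5, -176/3, -640/7, 128, …
ICs: h(0) = 0, h′(0) = -4.

f: a_k = 0, -2, 0, 2/3, 0, -2/5, 0, 2/7, 0, …
h₀=f(r): pull back L_f along r ⇒ L₀.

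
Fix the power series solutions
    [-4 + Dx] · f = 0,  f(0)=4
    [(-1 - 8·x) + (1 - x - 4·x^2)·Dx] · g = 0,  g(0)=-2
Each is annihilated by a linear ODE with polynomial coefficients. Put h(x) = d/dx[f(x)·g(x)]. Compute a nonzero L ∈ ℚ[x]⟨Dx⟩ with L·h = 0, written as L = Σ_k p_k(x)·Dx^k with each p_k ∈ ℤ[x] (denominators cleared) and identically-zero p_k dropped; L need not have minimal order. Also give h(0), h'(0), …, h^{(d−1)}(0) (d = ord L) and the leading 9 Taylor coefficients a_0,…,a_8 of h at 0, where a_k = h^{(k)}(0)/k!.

f: a_k = 4, 16, 32, 128/3, 128/3, 512/15, 1024/45, 4096/315, 2048/315, …
g: a_k = -2, -2, -10, -18, -58, -130, -362, -882, -2330, …
L₀ := L_f ⊗_s L_g (sym. prod.), ord ≤ 1.
Differentiate: ansatz ord ≤ ord L₀ ⇒ L.
L = (34 + 48·x - 112·x^2 - 128·x^3 + 256·x^4) + (-5 + x + 40·x^2 - 64·x^4)·Dx  (order 1).
h: a_k = -40, -272, -1144, -12128/3, -39064/3, -120464/3, -5397688/45, -110674112/315, -318841528/315, …
ICs: h(0) = -40.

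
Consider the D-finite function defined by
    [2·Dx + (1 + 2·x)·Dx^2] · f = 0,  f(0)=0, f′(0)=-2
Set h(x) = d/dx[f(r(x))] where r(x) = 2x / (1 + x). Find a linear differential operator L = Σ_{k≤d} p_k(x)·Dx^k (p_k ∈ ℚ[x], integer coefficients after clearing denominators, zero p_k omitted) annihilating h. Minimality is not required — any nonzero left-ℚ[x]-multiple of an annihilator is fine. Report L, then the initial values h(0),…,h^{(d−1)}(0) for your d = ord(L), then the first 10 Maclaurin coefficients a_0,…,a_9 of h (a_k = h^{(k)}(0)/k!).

L = (6 + 10·x) + (1 + 6·x + 5·x^2)·Dx  (order 1).
h: a_k = -4, 24, -124, 624, -3124, 15624, -78124, 390624, -1953124, 9765624, …
ICs: h(0) = -4.

f: a_k = 0, -2, 2, -8/3, 4, -32/5, 32/3, -128/7, 32, -512/9, …
L₀ from L_f via x↦r, Dx↦r'^{-1}Dx.
Derive L from L₀ (diff closure).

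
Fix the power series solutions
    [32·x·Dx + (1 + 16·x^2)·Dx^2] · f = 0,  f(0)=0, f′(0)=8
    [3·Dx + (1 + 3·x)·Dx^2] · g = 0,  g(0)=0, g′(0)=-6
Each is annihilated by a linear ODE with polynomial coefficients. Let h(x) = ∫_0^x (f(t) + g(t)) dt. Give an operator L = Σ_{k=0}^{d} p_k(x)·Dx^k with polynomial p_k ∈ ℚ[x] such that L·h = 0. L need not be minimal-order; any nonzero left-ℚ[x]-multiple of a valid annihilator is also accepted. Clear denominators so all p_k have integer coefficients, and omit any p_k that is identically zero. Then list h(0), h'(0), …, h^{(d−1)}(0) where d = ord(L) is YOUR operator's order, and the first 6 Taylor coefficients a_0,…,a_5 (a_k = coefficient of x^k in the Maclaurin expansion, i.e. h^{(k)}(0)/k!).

f: a_k = 0, 8, 0, -128/3, 0, 2048/5, …
g: a_k = 0, -6, 9, -18, 81/2, -486/5, …
Weyl lclm of L_f,L_g ⇒ L₀ (ord ≤ 4).
h=∫₀ˣh₀: take L = L₀·Dx.
L = (-96 - 864·x + 4608·x^2 + 4608·x^3)·Dx^2 + (-50 - 192·x + 672·x^2 + 9216·x^3 + 9216·x^4)·Dx^3 + (-3 + 23·x + 96·x^2 + 512·x^3 + 2304·x^4 + 2304·x^5)·Dx^4  (order 4).
h: a_k = 0, 0, 1, 3, -91/6, 81/10, …
ICs: h(0) = 0, h′(0) = 0, h′′(0) = 2, h′′′(0) = 18.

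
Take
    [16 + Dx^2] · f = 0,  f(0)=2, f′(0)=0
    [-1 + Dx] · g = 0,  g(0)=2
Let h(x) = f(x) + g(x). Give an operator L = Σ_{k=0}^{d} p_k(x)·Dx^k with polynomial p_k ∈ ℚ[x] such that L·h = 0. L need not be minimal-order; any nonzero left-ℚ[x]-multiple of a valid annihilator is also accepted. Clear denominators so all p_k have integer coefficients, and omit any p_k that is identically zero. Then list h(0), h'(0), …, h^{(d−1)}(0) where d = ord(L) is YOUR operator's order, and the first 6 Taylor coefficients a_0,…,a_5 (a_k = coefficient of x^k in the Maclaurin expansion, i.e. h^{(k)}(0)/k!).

f: a_k = 2, 0, -16, 0, 64/3, 0, …
g: a_k = 2, 2, 1, 1/3, 1/12, 1/60, …
h₀=f+g: left-lcm gives L₀, ord ≤ 3.
L = -16 + 16·Dx - Dx^2 + Dx^3  (order 3).
h: a_k = 4, 2, -15, 1/3, 257/12, 1/60, …
ICs: h(0) = 4, h′(0) = 2, h′′(0) = -30.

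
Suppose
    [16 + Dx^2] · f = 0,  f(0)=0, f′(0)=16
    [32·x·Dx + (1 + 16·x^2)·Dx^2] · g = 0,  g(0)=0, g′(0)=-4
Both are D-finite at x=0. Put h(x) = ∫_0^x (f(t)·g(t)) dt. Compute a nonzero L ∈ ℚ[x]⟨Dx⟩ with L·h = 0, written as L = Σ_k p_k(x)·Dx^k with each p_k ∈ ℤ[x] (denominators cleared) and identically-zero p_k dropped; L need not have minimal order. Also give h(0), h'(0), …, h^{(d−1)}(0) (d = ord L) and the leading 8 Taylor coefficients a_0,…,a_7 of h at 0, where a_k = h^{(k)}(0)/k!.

f: a_k = 0, 16, 0, -128/3, 0, 512/15, 0, -4096/315, …
g: a_k = 0, -4, 0, 64/3, 0, -1024/5, 0, 16384/7, …
Sym-product of L_f,L_g gives L₀ (≤ ord 4).
∫: right-multiply L₀ by Dx.
L = (1280 + 53248·x^2 + 360448·x^4 + 2097152·x^6 + 8388608·x^8)·Dx + (1536·x + 40960·x^3 + 393216·x^5 + 2097152·x^7)·Dx^2 + (96 + 4096·x^2 + 36864·x^4 + 262144·x^6 + 1048576·x^8)·Dx^3 + (96·x + 2560·x^3 + 24576·x^5 + 131072·x^7)·Dx^4 + (1 + 48·x^2 + 896·x^4 + 8192·x^6 + 32768·x^8)·Dx^5  (order 5).
h: a_k = 0, 0, 0, -64/3, 0, 512/5, 0, -38912/63, …
ICs: h(0) = 0, h′(0) = 0, h′′(0) = 0, h′′′(0) = -128, h′′′′(0) = 0.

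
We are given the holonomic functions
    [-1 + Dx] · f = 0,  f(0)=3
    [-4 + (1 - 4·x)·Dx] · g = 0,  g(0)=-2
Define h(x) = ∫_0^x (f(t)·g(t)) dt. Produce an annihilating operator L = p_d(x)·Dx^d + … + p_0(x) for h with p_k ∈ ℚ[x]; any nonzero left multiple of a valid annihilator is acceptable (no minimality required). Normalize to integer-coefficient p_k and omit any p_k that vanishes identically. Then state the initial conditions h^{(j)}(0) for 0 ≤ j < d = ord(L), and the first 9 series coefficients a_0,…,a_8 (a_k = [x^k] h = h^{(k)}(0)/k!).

f: a_k = 3, 3, 3/2, 1/2, 1/8, 1/40, 1/240, 1/1680, 1/13440, …
g: a_k = -2, -8, -32, -128, -512, -2048, -8192, -32768, -131072, …
L₀ := L_f ⊗_s L_g (sym. prod.), ord ≤ 1.
h=∫₀ˣh₀: take L = L₀·Dx.
L = (5 - 4·x)·Dx + (-1 + 4·x)·Dx^2  (order 2).
h: a_k = 0, -6, -15, -41, -493/4, -7889/20, -157781/120, -757349/168, -106028861/6720, …
ICs: h(0) = 0, h′(0) = -6.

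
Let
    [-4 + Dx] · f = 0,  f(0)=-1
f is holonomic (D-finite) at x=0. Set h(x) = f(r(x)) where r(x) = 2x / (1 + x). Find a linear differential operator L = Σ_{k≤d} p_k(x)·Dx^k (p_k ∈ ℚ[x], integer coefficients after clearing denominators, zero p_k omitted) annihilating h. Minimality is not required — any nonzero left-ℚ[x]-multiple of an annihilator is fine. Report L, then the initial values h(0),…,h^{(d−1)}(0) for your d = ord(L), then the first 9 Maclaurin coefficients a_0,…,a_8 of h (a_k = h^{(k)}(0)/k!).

f: a_k = -1, -4, -8, -32/3, -32/3, -128/15, -256/45, -1024/315, -512/315, …
Change of var in L_f (x↦r) gives L₀.
L = -8 + (1 + 2·x + x^2)·Dx  (order 1).
h: a_k = -1, -8, -24, -88/3, -8/3, 88/5, -184/45, -3224/315, 376/35, …
ICs: h(0) = -1.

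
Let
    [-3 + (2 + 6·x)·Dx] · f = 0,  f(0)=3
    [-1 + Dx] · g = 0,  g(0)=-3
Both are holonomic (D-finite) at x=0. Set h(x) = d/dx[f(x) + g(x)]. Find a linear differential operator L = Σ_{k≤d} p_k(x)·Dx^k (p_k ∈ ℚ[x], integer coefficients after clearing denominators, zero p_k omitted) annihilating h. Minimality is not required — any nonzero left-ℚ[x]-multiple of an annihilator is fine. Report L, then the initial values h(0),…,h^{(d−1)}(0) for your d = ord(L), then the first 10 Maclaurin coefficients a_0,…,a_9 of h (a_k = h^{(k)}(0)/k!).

f: a_k = 3, 9/2, -27/8, 81/16, -1215/128, 5103/256, -45927/1024, 216513/2048, -8444007/32768, 42220035/65536, …
g: a_k = -3, -3, -3/2, -1/2, -1/8, -1/40, -1/240, -1/1680, -1/13440, -1/120960, …
Weyl lclm of L_f,L_g ⇒ L₀ (ord ≤ 2).
Derive L from L₀ (diff closure).
L = (-33 - 18·x) + (23 - 24·x - 36·x^2)·Dx + (10 + 42·x + 36·x^2)·Dx^2  (order 2).
h: a_k = 3/2, -39/4, 219/16, -1231/32, 25483/256, -688969/2560, 22733737/30720, -886620991/430080, 39897932563/6881280, -2034794587849/123863040, …
ICs: h(0) = 3/2, h′(0) = -39/4.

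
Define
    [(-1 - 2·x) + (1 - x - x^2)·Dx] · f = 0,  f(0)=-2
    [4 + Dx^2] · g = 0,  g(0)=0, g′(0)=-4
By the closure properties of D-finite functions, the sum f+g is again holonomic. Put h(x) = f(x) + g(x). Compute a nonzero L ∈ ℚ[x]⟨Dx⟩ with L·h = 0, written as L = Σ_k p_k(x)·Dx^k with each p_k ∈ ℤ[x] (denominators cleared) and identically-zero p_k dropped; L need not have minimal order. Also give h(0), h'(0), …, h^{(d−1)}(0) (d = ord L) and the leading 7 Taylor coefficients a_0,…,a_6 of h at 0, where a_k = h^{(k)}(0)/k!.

L = (44 + 96·x + 32·x^2 + 48·x^3 + 40·x^4 + 16·x^5) + (-16 + 20·x + 8·x^2 - 16·x^3 + 12·x^4 + 24·x^5 + 8·x^6)·Dx + (11 + 24·x + 8·x^2 + 12·x^3 + 10·x^4 + 4·x^5)·Dx^2 + (-4 + 5·x + 2·x^2 - 4·x^3 + 3·x^4 + 6·x^5 + 2·x^6)·Dx^3  (order 3).
h: a_k = -2, -6, -4, -10/3, -10, -248/15, -26, …
ICs: h(0) = -2, h′(0) = -6, h′′(0) = -8.

f: a_k = -2, -2, -4, -6, -10, -16, -26, …
g: a_k = 0, -4, 0, 8/3, 0, -8/15, 0, …
Weyl lclm of L_f,L_g ⇒ L₀ (ord ≤ 3).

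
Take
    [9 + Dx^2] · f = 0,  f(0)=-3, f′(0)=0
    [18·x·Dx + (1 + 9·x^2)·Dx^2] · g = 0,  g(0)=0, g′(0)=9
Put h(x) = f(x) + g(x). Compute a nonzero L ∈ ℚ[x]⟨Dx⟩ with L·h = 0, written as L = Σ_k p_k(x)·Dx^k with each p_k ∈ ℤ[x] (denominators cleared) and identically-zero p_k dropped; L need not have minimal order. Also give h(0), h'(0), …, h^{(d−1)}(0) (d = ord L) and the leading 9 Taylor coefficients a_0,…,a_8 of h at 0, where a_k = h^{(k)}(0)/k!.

f: a_k = -3, 0, 27/2, 0, -81/8, 0, 243/80, 0, -2187/4480, …
g: a_k = 0, 9, 0, -27, 0, 729/5, 0, -6561/7, 0, …
Sum ⇒ L₀ = lclm(L_f,L_g) in ℚ(x)⟨Dx⟩.
L = (-1782·x + 20412·x^3 + 13122·x^5)·Dx + (-9 + 567·x^2 + 6561·x^4 + 6561·x^6)·Dx^2 + (-198·x + 2268·x^3 + 1458·x^5)·Dx^3 + (-1 + 63·x^2 + 729·x^4 + 729·x^6)·Dx^4  (order 4).
h: a_k = -3, 9, 27/2, -27, -81/8, 729/5, 243/80, -6561/7, -2187/4480, …
ICs: h(0) = -3, h′(0) = 9, h′′(0) = 27, h′′′(0) = -162.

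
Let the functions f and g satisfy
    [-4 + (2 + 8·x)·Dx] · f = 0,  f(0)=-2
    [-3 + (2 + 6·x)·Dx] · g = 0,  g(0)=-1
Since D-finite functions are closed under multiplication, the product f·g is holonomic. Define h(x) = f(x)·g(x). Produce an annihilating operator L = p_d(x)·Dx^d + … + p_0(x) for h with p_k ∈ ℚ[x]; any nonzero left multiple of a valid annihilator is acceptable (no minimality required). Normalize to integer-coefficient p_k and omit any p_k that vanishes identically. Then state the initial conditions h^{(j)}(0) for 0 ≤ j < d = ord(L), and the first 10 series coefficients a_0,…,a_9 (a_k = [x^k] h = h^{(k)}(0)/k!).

L = (-7 - 24·x) + (2 + 14·x + 24·x^2)·Dx  (order 1).
h: a_k = 2, 7, -1/4, 7/8, -197/64, 1393/128, -19797/512, 141351/1024, -8111661/16384, 58450189/32768, …
ICs: h(0) = 2.

f: a_k = -2, -4, 4, -8, 20, -56, 168, -528, 1716, -5720, …
g: a_k = -1, -3/2, 9/8, -27/16, 405/128, -1701/256, 15309/1024, -72171/2048, 2814669/32768, -14073345/65536, …
Product ⇒ symmetric product L₀, ord ≤ 1.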